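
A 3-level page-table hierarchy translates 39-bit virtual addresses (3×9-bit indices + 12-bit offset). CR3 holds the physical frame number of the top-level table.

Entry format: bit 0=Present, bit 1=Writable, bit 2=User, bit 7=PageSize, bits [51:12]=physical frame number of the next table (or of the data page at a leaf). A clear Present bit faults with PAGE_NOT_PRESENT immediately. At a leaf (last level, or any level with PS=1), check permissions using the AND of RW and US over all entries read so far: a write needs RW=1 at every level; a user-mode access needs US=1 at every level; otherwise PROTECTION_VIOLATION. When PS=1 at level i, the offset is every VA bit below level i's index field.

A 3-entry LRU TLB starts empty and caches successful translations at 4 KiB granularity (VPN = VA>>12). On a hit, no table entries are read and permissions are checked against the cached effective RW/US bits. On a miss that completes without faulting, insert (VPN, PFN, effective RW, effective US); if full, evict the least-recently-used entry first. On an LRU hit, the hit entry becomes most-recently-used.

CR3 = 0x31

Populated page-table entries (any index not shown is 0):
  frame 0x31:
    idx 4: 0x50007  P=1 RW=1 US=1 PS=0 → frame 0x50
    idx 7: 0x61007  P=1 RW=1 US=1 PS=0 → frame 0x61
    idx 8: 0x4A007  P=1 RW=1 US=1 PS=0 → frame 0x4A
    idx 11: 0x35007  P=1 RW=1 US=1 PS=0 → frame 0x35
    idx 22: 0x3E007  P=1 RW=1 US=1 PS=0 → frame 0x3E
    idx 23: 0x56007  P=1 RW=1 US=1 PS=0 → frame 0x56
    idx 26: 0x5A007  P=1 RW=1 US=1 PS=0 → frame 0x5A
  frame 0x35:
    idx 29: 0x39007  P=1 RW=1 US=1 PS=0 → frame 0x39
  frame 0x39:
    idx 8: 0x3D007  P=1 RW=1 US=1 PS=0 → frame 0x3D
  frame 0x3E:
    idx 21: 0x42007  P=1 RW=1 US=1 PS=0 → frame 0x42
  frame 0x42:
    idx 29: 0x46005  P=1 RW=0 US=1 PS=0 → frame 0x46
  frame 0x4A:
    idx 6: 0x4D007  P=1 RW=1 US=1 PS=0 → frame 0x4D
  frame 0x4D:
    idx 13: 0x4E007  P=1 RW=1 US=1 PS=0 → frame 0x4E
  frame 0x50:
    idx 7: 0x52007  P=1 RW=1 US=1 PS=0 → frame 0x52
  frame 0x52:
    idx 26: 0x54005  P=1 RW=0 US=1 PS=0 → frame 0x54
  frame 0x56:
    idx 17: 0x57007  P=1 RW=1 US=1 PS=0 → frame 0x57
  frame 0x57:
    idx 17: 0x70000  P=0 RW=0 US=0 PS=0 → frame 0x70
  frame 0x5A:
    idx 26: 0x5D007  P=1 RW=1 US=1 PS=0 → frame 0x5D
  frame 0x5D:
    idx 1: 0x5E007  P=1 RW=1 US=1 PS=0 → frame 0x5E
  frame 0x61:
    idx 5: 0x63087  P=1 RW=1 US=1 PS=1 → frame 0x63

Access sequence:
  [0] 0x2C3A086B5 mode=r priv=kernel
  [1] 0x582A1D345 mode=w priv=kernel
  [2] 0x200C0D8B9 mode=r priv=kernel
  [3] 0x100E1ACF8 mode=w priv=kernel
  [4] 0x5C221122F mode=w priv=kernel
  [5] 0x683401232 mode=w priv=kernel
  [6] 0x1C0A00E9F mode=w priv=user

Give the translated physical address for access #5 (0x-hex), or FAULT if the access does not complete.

Per-access translation:
#0 VA=0x2C3A086B5 (r,kernel):
  L0 @0x31[11] → 0x35007  P=1,RW=1,US=1,PS=0
  L1 @0x35[29] → 0x39007  P=1,RW=1,US=1,PS=0
  L2 @0x39[8] → 0x3D007  P=1,RW=1,US=1,PS=0
  ✓ 0x3D6B5  — 3 lookups
#1 VA=0x582A1D345 (w,kernel):
  L0 @0x31[22] → 0x3E007  P=1,RW=1,US=1,PS=0
  L1 @0x3E[21] → 0x42007  P=1,RW=1,US=1,PS=0
  L2 @0x42[29] → 0x46005  P=1,RW=0,US=1,PS=0
  ⇒ fault: PROTECTION_VIOLATION  — 3 lookups
#2 VA=0x200C0D8B9 (r,kernel):
  L0 @0x31[8] → 0x4A007  P=1,RW=1,US=1,PS=0
  L1 @0x4A[6] → 0x4D007  P=1,RW=1,US=1,PS=0
  L2 @0x4D[13] → 0x4E007  P=1,RW=1,US=1,PS=0
  ✓ 0x4E8B9  — 3 lookups
#3 VA=0x100E1ACF8 (w,kernel):
  L0 @0x31[4] → 0x50007  P=1,RW=1,US=1,PS=0
  L1 @0x50[7] → 0x52007  P=1,RW=1,US=1,PS=0
  L2 @0x52[26] → 0x54005  P=1,RW=0,US=1,PS=0
  ⇒ fault: PROTECTION_VIOLATION  — 3 lookups
#4 VA=0x5C221122F (w,kernel):
  L0 @0x31[23] → 0x56007  P=1,RW=1,US=1,PS=0
  L1 @0x56[17] → 0x57007  P=1,RW=1,US=1,PS=0
  L2 @0x57[17] → 0x70000  P=0,RW=0,US=0,PS=0
  ⇒ fault: PAGE_NOT_PRESENT  — 3 lookups
#5 VA=0x683401232 (w,kernel):
  L0 @0x31[26] → 0x5A007  P=1,RW=1,US=1,PS=0
  L1 @0x5A[26] → 0x5D007  P=1,RW=1,US=1,PS=0
  L2 @0x5D[1] → 0x5E007  P=1,RW=1,US=1,PS=0
  ✓ 0x5E232  — 3 lookups
#6 VA=0x1C0A00E9F (w,user):
  L0 @0x31[7] → 0x61007  P=1,RW=1,US=1,PS=0
  L1 @0x61[5] → 0x63087  P=1,RW=1,US=1,PS=1
  ✓ 0x63E9F (huge @L1)  — 2 lookups

Access #5 PA: 0x5E232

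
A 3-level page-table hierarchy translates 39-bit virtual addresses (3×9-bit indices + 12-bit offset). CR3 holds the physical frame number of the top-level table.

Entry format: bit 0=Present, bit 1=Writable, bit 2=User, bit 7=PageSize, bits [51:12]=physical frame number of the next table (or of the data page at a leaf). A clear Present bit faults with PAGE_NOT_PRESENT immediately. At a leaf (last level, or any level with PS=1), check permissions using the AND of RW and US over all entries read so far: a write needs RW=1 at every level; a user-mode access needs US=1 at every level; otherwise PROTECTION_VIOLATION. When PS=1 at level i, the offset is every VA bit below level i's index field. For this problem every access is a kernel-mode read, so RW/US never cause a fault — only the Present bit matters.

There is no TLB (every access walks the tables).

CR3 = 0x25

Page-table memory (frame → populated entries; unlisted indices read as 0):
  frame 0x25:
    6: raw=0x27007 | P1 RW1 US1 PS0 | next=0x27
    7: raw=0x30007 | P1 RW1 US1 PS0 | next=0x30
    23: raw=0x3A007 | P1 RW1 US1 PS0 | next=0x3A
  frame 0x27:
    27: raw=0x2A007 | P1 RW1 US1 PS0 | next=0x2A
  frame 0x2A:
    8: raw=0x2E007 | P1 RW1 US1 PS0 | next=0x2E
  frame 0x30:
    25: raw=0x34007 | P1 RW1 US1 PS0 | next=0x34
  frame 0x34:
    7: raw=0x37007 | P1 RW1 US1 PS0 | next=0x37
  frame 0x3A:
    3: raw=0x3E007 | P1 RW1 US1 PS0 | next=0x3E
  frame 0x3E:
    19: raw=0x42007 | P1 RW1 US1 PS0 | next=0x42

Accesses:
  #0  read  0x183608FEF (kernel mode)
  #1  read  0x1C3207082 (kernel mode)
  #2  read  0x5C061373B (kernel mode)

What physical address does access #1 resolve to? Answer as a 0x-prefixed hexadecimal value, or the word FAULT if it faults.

Walk each access:
#0 VA=0x183608FEF (r,kernel):
  L0: frame=0x25 idx=6 entry=0x27007 [P=1 RW=1 US=1 PS=0]
  L1: frame=0x27 idx=27 entry=0x2A007 [P=1 RW=1 US=1 PS=0]
  L2: frame=0x2A idx=8 entry=0x2E007 [P=1 RW=1 US=1 PS=0]
  ⇒ phys 0x2EFEF  [3 reads]
#1 VA=0x1C3207082 (r,kernel):
  L0: frame=0x25 idx=7 entry=0x30007 [P=1 RW=1 US=1 PS=0]
  L1: frame=0x30 idx=25 entry=0x34007 [P=1 RW=1 US=1 PS=0]
  L2: frame=0x34 idx=7 entry=0x37007 [P=1 RW=1 US=1 PS=0]
  ⇒ phys 0x37082  [3 reads]
#2 VA=0x5C061373B (r,kernel):
  L0: frame=0x25 idx=23 entry=0x3A007 [P=1 RW=1 US=1 PS=0]
  L1: frame=0x3A idx=3 entry=0x3E007 [P=1 RW=1 US=1 PS=0]
  L2: frame=0x3E idx=19 entry=0x42007 [P=1 RW=1 US=1 PS=0]
  ⇒ phys 0x4273B  [3 reads]

Access #1 PA: 0x37082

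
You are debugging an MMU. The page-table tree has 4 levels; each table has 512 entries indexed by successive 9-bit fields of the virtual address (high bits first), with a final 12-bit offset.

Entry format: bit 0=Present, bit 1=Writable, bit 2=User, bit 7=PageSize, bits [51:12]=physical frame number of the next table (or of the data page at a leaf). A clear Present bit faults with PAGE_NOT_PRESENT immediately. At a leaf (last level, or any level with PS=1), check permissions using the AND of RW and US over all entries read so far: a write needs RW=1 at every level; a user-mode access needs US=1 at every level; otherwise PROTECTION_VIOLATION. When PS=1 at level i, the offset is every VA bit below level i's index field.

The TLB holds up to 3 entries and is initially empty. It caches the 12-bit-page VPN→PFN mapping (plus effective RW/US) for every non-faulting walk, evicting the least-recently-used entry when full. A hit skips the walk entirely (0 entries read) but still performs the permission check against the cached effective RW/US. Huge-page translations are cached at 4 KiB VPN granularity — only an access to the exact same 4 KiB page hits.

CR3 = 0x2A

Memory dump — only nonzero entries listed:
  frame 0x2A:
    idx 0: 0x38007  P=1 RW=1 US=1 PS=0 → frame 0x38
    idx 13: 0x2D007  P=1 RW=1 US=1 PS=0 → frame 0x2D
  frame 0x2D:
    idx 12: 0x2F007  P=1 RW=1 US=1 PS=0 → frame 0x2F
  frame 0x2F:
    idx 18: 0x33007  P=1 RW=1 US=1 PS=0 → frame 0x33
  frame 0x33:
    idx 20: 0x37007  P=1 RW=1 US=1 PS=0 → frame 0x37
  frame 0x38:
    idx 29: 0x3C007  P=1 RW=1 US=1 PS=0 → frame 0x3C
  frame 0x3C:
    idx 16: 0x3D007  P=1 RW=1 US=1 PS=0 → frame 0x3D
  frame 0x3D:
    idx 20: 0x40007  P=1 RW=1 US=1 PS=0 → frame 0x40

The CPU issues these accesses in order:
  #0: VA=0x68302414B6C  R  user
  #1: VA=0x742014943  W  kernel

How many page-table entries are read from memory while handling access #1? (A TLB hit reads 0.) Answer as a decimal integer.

Per-access translation:
#0 VA=0x68302414B6C (r,user):
  lvl0: tbl 0x2A, slot 13 ⇒ 0x2D007 (P1/RW1/US1/PS0)
  lvl1: tbl 0x2D, slot 12 ⇒ 0x2F007 (P1/RW1/US1/PS0)
  lvl2: tbl 0x2F, slot 18 ⇒ 0x33007 (P1/RW1/US1/PS0)
  lvl3: tbl 0x33, slot 20 ⇒ 0x37007 (P1/RW1/US1/PS0)
  → PA=0x37B6C  (4 entries read)
#1 VA=0x742014943 (w,kernel):
  lvl0: tbl 0x2A, slot 0 ⇒ 0x38007 (P1/RW1/US1/PS0)
  lvl1: tbl 0x38, slot 29 ⇒ 0x3C007 (P1/RW1/US1/PS0)
  lvl2: tbl 0x3C, slot 16 ⇒ 0x3D007 (P1/RW1/US1/PS0)
  lvl3: tbl 0x3D, slot 20 ⇒ 0x40007 (P1/RW1/US1/PS0)
  → PA=0x40943  (4 entries read)

Entries read for #1: 4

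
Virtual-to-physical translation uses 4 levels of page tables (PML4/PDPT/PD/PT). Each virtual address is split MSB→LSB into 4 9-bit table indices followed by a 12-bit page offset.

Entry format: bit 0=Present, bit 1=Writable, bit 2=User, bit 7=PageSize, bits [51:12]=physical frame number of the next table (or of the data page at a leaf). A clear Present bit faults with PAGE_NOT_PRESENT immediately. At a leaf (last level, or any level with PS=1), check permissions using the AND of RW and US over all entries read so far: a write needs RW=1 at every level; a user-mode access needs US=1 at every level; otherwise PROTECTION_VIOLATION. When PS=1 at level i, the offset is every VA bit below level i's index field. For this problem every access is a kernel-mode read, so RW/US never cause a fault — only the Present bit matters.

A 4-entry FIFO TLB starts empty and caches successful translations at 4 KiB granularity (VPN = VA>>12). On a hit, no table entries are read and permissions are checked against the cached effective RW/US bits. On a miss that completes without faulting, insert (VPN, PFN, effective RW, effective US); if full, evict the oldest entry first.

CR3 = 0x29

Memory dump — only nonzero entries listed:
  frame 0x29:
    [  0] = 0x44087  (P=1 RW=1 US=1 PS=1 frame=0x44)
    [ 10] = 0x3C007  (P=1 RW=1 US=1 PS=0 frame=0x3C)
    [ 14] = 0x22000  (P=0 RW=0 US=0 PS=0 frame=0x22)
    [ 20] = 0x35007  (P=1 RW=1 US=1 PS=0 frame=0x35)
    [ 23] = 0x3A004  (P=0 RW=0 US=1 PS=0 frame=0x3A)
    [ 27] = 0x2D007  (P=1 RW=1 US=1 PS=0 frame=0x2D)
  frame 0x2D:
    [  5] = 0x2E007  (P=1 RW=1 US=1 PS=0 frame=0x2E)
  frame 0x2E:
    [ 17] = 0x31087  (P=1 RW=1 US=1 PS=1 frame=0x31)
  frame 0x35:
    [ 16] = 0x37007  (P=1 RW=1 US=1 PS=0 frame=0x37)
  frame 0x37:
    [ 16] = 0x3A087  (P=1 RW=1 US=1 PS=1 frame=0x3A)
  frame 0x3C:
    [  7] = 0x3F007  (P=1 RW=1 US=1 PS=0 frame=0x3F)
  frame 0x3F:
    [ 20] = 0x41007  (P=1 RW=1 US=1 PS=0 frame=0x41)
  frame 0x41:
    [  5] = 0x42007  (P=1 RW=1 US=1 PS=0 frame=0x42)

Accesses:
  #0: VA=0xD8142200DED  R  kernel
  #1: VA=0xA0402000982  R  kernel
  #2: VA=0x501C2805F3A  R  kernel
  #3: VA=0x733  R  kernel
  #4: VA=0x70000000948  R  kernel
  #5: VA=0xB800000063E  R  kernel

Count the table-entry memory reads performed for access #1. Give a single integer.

Walk each access:
#0 VA=0xD8142200DED (r,kernel):
  lvl0: tbl 0x29, slot 27 ⇒ 0x2D007 (P1/RW1/US1/PS0)
  lvl1: tbl 0x2D, slot 5 ⇒ 0x2E007 (P1/RW1/US1/PS0)
  lvl2: tbl 0x2E, slot 17 ⇒ 0x31087 (P1/RW1/US1/PS1)
  ⇒ phys 0x31DED (huge @L2)  [3 reads]
#1 VA=0xA0402000982 (r,kernel):
  lvl0: tbl 0x29, slot 20 ⇒ 0x35007 (P1/RW1/US1/PS0)
  lvl1: tbl 0x35, slot 16 ⇒ 0x37007 (P1/RW1/US1/PS0)
  lvl2: tbl 0x37, slot 16 ⇒ 0x3A087 (P1/RW1/US1/PS1)
  ⇒ phys 0x3A982 (huge @L2)  [3 reads]
#2 VA=0x501C2805F3A (r,kernel):
  lvl0: tbl 0x29, slot 10 ⇒ 0x3C007 (P1/RW1/US1/PS0)
  lvl1: tbl 0x3C, slot 7 ⇒ 0x3F007 (P1/RW1/US1/PS0)
  lvl2: tbl 0x3F, slot 20 ⇒ 0x41007 (P1/RW1/US1/PS0)
  lvl3: tbl 0x41, slot 5 ⇒ 0x42007 (P1/RW1/US1/PS0)
  ⇒ phys 0x42F3A  [4 reads]
#3 VA=0x733 (r,kernel):
  lvl0: tbl 0x29, slot 0 ⇒ 0x44087 (P1/RW1/US1/PS1)
  ⇒ phys 0x44733 (huge @L0)  [1 reads]
#4 VA=0x70000000948 (r,kernel):
  lvl0: tbl 0x29, slot 14 ⇒ 0x22000 (P0/RW0/US0/PS0)
  ⇒ fault: PAGE_NOT_PRESENT  — 1 lookups
#5 VA=0xB800000063E (r,kernel):
  lvl0: tbl 0x29, slot 23 ⇒ 0x3A004 (P0/RW0/US1/PS0)
  ⇒ fault: PAGE_NOT_PRESENT  — 1 lookups

Entries read for #1: 3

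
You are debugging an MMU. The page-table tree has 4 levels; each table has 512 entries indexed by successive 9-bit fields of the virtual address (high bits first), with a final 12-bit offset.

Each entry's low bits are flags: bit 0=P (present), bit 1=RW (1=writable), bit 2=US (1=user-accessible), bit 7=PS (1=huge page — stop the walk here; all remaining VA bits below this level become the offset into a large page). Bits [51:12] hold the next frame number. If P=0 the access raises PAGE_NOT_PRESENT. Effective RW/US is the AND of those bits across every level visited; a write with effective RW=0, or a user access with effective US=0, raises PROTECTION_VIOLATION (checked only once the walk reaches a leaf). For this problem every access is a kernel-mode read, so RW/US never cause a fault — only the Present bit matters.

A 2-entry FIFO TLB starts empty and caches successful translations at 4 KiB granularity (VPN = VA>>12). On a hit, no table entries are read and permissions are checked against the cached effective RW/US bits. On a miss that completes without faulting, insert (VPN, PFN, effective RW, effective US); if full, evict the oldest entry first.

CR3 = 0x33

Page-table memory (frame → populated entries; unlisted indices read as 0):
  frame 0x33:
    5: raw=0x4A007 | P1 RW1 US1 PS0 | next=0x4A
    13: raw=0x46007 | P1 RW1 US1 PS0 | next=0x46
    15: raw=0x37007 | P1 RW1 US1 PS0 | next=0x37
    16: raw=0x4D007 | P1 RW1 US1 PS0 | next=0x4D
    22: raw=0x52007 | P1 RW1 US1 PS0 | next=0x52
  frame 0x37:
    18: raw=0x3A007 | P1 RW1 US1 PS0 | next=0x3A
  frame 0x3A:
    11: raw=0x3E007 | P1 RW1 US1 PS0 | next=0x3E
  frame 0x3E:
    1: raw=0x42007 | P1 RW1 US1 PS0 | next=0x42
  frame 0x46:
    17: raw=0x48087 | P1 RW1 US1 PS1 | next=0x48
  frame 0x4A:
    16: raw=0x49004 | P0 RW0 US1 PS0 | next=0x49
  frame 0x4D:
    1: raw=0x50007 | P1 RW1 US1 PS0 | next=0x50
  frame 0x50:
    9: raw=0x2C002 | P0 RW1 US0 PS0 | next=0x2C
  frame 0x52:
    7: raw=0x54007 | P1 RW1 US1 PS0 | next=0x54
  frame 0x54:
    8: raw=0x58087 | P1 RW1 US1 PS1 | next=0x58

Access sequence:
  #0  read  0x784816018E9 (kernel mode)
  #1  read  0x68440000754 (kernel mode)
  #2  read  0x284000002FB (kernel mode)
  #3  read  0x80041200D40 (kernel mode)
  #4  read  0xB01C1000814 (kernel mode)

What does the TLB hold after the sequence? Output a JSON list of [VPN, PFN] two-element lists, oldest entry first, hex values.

Walk each access:
#0 VA=0x784816018E9 (r,kernel):
  [0] read 0x33 idx=15: raw=0x37007 flags P=1 W=1 U=1 S=0
  [1] read 0x37 idx=18: raw=0x3A007 flags P=1 W=1 U=1 S=0
  [2] read 0x3A idx=11: raw=0x3E007 flags P=1 W=1 U=1 S=0
  [3] read 0x3E idx=1: raw=0x42007 flags P=1 W=1 U=1 S=0
  ⇒ phys 0x428E9  [4 reads]
#1 VA=0x68440000754 (r,kernel):
  [0] read 0x33 idx=13: raw=0x46007 flags P=1 W=1 U=1 S=0
  [1] read 0x46 idx=17: raw=0x48087 flags P=1 W=1 U=1 S=1
  ⇒ phys 0x48754 (huge @L1)  [2 reads]
#2 VA=0x284000002FB (r,kernel):
  [0] read 0x33 idx=5: raw=0x4A007 flags P=1 W=1 U=1 S=0
  [1] read 0x4A idx=16: raw=0x49004 flags P=0 W=0 U=1 S=0
  ✗ PAGE_NOT_PRESENT  [2 reads]
#3 VA=0x80041200D40 (r,kernel):
  [0] read 0x33 idx=16: raw=0x4D007 flags P=1 W=1 U=1 S=0
  [1] read 0x4D idx=1: raw=0x50007 flags P=1 W=1 U=1 S=0
  [2] read 0x50 idx=9: raw=0x2C002 flags P=0 W=1 U=0 S=0
  ✗ PAGE_NOT_PRESENT  [3 reads]
#4 VA=0xB01C1000814 (r,kernel):
  [0] read 0x33 idx=22: raw=0x52007 flags P=1 W=1 U=1 S=0
  [1] read 0x52 idx=7: raw=0x54007 flags P=1 W=1 U=1 S=0
  [2] read 0x54 idx=8: raw=0x58087 flags P=1 W=1 U=1 S=1
  ⇒ phys 0x58814 (huge @L2)  [3 reads]

TLB: [["0x68440000", "0x48"], ["0xB01C1000", "0x58"]]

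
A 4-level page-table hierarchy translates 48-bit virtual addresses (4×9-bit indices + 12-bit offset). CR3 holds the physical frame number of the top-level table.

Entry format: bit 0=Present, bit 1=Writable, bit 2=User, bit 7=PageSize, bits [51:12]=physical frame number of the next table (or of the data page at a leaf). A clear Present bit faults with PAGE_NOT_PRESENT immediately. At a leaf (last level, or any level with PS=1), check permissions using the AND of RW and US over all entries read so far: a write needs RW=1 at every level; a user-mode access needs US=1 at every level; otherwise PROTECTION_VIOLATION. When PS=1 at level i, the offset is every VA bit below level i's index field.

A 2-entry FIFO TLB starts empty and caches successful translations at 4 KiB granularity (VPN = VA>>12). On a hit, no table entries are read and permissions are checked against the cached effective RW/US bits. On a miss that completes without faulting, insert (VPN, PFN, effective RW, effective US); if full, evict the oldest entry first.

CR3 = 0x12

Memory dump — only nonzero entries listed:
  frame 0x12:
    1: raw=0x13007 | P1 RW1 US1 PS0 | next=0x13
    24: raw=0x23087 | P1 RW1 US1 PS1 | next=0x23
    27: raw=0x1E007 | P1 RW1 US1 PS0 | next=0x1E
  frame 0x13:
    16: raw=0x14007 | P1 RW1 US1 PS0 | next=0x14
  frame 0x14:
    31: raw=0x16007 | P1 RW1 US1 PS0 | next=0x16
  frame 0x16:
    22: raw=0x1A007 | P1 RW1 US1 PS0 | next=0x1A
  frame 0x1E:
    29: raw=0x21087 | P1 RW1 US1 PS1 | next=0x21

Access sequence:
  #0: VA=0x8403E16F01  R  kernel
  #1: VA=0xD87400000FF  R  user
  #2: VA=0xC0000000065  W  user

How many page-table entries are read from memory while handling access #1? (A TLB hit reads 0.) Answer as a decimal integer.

Per-access translation:
#0 VA=0x8403E16F01 (r,kernel):
  [0] read 0x12 idx=1: raw=0x13007 flags P=1 W=1 U=1 S=0
  [1] read 0x13 idx=16: raw=0x14007 flags P=1 W=1 U=1 S=0
  [2] read 0x14 idx=31: raw=0x16007 flags P=1 W=1 U=1 S=0
  [3] read 0x16 idx=22: raw=0x1A007 flags P=1 W=1 U=1 S=0
  ⇒ phys 0x1AF01  [4 reads]
#1 VA=0xD87400000FF (r,user):
  [0] read 0x12 idx=27: raw=0x1E007 flags P=1 W=1 U=1 S=0
  [1] read 0x1E idx=29: raw=0x21087 flags P=1 W=1 U=1 S=1
  ⇒ phys 0x210FF (huge @L1)  [2 reads]
#2 VA=0xC0000000065 (w,user):
  [0] read 0x12 idx=24: raw=0x23087 flags P=1 W=1 U=1 S=1
  ⇒ phys 0x23065 (huge @L0)  [1 reads]

Entries read for #1: 2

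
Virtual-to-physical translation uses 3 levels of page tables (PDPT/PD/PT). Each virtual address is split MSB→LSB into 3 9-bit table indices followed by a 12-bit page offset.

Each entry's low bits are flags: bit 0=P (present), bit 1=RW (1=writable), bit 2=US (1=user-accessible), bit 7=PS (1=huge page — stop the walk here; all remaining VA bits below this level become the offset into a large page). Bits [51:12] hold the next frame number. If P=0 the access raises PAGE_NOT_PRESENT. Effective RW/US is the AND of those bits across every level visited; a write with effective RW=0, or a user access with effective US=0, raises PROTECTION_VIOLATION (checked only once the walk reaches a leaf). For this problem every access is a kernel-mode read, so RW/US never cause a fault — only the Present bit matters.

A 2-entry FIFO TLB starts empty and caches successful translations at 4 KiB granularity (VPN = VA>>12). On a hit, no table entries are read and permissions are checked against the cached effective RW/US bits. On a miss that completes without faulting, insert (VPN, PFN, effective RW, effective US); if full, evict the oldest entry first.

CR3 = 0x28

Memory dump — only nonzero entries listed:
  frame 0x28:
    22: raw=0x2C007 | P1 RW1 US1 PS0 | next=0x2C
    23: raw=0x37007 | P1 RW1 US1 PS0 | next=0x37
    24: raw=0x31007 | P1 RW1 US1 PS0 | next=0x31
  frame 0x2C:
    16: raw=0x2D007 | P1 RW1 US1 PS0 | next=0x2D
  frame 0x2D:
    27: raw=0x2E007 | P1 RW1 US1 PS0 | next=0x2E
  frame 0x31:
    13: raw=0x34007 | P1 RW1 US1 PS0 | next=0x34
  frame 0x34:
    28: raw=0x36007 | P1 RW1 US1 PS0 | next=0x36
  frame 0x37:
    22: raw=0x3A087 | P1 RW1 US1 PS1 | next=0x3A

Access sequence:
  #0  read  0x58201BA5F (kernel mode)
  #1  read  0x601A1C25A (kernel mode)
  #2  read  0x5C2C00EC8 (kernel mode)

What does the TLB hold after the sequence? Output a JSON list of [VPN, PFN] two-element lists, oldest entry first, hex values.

Trace:
#0 VA=0x58201BA5F (r,kernel):
  lvl0: tbl 0x28, slot 22 ⇒ 0x2C007 (P1/RW1/US1/PS0)
  lvl1: tbl 0x2C, slot 16 ⇒ 0x2D007 (P1/RW1/US1/PS0)
  lvl2: tbl 0x2D, slot 27 ⇒ 0x2E007 (P1/RW1/US1/PS0)
  → PA=0x2EA5F  (3 entries read)
#1 VA=0x601A1C25A (r,kernel):
  lvl0: tbl 0x28, slot 24 ⇒ 0x31007 (P1/RW1/US1/PS0)
  lvl1: tbl 0x31, slot 13 ⇒ 0x34007 (P1/RW1/US1/PS0)
  lvl2: tbl 0x34, slot 28 ⇒ 0x36007 (P1/RW1/US1/PS0)
  → PA=0x3625A  (3 entries read)
#2 VA=0x5C2C00EC8 (r,kernel):
  lvl0: tbl 0x28, slot 23 ⇒ 0x37007 (P1/RW1/US1/PS0)
  lvl1: tbl 0x37, slot 22 ⇒ 0x3A087 (P1/RW1/US1/PS1)
  → PA=0x3AEC8 (huge @L1)  (2 entries read)

TLB: [["0x601A1C", "0x36"], ["0x5C2C00", "0x3A"]]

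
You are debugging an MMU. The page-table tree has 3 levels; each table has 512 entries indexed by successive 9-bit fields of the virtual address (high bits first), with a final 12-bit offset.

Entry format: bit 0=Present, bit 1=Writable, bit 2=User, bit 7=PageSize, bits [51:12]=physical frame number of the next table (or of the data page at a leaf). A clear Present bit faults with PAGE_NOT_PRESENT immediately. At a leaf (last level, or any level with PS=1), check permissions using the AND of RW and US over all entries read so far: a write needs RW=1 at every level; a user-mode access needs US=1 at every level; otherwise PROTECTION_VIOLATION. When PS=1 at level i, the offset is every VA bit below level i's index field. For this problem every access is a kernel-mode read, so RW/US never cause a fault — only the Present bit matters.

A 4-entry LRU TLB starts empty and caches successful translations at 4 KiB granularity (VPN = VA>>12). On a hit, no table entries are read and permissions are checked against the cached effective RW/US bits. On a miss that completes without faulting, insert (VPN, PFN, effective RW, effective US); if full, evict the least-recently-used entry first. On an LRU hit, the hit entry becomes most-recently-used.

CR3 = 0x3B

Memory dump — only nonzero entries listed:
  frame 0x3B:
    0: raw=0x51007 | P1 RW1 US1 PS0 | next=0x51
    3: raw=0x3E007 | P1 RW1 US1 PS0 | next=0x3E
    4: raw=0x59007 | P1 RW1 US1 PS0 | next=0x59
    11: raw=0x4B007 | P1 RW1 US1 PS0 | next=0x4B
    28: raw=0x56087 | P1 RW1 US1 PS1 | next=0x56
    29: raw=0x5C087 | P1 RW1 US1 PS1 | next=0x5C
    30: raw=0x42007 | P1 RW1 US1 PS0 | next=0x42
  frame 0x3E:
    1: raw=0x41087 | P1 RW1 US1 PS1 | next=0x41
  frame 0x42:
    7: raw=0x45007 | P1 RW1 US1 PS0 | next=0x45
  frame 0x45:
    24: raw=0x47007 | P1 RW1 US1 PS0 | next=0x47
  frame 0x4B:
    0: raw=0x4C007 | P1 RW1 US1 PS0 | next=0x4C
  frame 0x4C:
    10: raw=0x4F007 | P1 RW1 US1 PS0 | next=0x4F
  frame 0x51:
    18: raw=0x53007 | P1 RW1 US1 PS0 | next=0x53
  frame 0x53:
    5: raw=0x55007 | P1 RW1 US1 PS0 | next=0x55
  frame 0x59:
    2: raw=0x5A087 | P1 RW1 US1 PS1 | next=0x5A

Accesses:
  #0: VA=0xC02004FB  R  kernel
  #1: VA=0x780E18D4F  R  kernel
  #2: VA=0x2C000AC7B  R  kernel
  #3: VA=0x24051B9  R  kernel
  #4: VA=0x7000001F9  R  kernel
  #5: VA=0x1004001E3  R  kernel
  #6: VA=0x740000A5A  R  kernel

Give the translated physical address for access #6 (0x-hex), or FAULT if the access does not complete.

Trace:
#0 VA=0xC02004FB (r,kernel):
  L0 @0x3B[3] → 0x3E007  P=1,RW=1,US=1,PS=0
  L1 @0x3E[1] → 0x41087  P=1,RW=1,US=1,PS=1
  → PA=0x414FB (huge @L1)  (2 entries read)
#1 VA=0x780E18D4F (r,kernel):
  L0 @0x3B[30] → 0x42007  P=1,RW=1,US=1,PS=0
  L1 @0x42[7] → 0x45007  P=1,RW=1,US=1,PS=0
  L2 @0x45[24] → 0x47007  P=1,RW=1,US=1,PS=0
  → PA=0x47D4F  (3 entries read)
#2 VA=0x2C000AC7B (r,kernel):
  L0 @0x3B[11] → 0x4B007  P=1,RW=1,US=1,PS=0
  L1 @0x4B[0] → 0x4C007  P=1,RW=1,US=1,PS=0
  L2 @0x4C[10] → 0x4F007  P=1,RW=1,US=1,PS=0
  → PA=0x4FC7B  (3 entries read)
#3 VA=0x24051B9 (r,kernel):
  L0 @0x3B[0] → 0x51007  P=1,RW=1,US=1,PS=0
  L1 @0x51[18] → 0x53007  P=1,RW=1,US=1,PS=0
  L2 @0x53[5] → 0x55007  P=1,RW=1,US=1,PS=0
  → PA=0x551B9  (3 entries read)
#4 VA=0x7000001F9 (r,kernel):
  L0 @0x3B[28] → 0x56087  P=1,RW=1,US=1,PS=1
  → PA=0x561F9 (huge @L0)  (1 entries read)
#5 VA=0x1004001E3 (r,kernel):
  L0 @0x3B[4] → 0x59007  P=1,RW=1,US=1,PS=0
  L1 @0x59[2] → 0x5A087  P=1,RW=1,US=1,PS=1
  → PA=0x5A1E3 (huge @L1)  (2 entries read)
#6 VA=0x740000A5A (r,kernel):
  L0 @0x3B[29] → 0x5C087  P=1,RW=1,US=1,PS=1
  → PA=0x5CA5A (huge @L0)  (1 entries read)

Access #6 PA: 0x5CA5A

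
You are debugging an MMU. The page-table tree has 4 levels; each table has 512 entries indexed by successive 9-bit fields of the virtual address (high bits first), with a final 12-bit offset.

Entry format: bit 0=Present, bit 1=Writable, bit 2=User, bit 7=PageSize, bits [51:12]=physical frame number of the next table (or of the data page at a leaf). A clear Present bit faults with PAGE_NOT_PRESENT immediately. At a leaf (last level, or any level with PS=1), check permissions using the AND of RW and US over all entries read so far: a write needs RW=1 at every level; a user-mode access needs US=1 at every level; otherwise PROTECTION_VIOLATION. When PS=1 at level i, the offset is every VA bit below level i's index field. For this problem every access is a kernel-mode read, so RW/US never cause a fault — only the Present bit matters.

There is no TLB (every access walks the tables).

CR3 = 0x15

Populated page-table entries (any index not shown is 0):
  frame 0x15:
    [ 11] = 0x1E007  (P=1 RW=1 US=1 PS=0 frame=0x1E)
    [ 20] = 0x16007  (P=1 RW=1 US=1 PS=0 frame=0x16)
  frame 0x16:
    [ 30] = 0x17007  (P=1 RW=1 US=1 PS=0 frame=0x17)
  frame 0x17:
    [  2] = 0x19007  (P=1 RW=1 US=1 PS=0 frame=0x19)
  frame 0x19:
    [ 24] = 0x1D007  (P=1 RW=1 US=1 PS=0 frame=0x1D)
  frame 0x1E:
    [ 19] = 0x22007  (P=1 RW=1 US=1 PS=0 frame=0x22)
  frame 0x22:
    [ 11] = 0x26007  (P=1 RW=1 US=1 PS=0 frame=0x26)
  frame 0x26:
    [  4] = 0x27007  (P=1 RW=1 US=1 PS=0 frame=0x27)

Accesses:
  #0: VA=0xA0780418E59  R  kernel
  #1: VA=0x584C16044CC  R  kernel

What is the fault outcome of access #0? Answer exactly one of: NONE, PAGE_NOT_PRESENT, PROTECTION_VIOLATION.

Trace:
#0 VA=0xA0780418E59 (r,kernel):
  L0 @0x15[20] → 0x16007  P=1,RW=1,US=1,PS=0
  L1 @0x16[30] → 0x17007  P=1,RW=1,US=1,PS=0
  L2 @0x17[2] → 0x19007  P=1,RW=1,US=1,PS=0
  L3 @0x19[24] → 0x1D007  P=1,RW=1,US=1,PS=0
  ⇒ phys 0x1DE59  [4 reads]
#1 VA=0x584C16044CC (r,kernel):
  L0 @0x15[11] → 0x1E007  P=1,RW=1,US=1,PS=0
  L1 @0x1E[19] → 0x22007  P=1,RW=1,US=1,PS=0
  L2 @0x22[11] → 0x26007  P=1,RW=1,US=1,PS=0
  L3 @0x26[4] → 0x27007  P=1,RW=1,US=1,PS=0
  ⇒ phys 0x274CC  [4 reads]

Access #0 fault: NONE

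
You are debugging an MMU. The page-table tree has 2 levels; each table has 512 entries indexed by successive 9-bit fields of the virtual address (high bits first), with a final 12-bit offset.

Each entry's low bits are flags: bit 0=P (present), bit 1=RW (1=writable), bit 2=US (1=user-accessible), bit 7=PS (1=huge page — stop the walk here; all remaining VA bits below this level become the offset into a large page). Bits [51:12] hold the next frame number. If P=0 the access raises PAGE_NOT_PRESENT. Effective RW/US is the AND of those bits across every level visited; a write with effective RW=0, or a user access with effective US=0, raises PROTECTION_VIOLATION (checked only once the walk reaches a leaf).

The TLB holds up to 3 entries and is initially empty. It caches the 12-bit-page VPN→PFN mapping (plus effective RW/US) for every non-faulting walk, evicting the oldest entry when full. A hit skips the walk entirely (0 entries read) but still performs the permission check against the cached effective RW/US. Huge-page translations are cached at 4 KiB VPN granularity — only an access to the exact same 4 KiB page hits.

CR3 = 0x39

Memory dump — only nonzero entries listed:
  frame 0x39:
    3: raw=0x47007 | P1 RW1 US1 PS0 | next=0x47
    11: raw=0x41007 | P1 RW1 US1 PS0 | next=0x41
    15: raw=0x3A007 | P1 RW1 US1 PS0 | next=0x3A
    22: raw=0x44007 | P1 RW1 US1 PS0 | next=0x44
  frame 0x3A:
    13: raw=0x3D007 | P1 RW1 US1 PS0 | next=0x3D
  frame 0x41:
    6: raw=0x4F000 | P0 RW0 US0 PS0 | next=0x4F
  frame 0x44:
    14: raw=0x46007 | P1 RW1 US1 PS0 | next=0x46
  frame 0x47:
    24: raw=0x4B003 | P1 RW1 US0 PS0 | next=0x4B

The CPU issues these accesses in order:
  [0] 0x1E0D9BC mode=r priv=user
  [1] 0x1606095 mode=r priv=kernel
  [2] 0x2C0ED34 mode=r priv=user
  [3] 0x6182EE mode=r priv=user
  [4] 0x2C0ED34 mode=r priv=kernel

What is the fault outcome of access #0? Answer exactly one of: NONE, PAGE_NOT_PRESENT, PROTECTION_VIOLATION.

Per-access translation:
#0 VA=0x1E0D9BC (r,user):
  L0 @0x39[15] → 0x3A007  P=1,RW=1,US=1,PS=0
  L1 @0x3A[13] → 0x3D007  P=1,RW=1,US=1,PS=0
  ⇒ phys 0x3D9BC  [2 reads]
#1 VA=0x1606095 (r,kernel):
  L0 @0x39[11] → 0x41007  P=1,RW=1,US=1,PS=0
  L1 @0x41[6] → 0x4F000  P=0,RW=0,US=0,PS=0
  ✗ PAGE_NOT_PRESENT  [2 reads]
#2 VA=0x2C0ED34 (r,user):
  L0 @0x39[22] → 0x44007  P=1,RW=1,US=1,PS=0
  L1 @0x44[14] → 0x46007  P=1,RW=1,US=1,PS=0
  ⇒ phys 0x46D34  [2 reads]
#3 VA=0x6182EE (r,user):
  L0 @0x39[3] → 0x47007  P=1,RW=1,US=1,PS=0
  L1 @0x47[24] → 0x4B003  P=1,RW=1,US=0,PS=0
  ✗ PROTECTION_VIOLATION  [2 reads]
#4 VA=0x2C0ED34 (r,kernel):
  TLB hit vpn=0x2C0E → PA=0x46D34

Access #0 fault: NONE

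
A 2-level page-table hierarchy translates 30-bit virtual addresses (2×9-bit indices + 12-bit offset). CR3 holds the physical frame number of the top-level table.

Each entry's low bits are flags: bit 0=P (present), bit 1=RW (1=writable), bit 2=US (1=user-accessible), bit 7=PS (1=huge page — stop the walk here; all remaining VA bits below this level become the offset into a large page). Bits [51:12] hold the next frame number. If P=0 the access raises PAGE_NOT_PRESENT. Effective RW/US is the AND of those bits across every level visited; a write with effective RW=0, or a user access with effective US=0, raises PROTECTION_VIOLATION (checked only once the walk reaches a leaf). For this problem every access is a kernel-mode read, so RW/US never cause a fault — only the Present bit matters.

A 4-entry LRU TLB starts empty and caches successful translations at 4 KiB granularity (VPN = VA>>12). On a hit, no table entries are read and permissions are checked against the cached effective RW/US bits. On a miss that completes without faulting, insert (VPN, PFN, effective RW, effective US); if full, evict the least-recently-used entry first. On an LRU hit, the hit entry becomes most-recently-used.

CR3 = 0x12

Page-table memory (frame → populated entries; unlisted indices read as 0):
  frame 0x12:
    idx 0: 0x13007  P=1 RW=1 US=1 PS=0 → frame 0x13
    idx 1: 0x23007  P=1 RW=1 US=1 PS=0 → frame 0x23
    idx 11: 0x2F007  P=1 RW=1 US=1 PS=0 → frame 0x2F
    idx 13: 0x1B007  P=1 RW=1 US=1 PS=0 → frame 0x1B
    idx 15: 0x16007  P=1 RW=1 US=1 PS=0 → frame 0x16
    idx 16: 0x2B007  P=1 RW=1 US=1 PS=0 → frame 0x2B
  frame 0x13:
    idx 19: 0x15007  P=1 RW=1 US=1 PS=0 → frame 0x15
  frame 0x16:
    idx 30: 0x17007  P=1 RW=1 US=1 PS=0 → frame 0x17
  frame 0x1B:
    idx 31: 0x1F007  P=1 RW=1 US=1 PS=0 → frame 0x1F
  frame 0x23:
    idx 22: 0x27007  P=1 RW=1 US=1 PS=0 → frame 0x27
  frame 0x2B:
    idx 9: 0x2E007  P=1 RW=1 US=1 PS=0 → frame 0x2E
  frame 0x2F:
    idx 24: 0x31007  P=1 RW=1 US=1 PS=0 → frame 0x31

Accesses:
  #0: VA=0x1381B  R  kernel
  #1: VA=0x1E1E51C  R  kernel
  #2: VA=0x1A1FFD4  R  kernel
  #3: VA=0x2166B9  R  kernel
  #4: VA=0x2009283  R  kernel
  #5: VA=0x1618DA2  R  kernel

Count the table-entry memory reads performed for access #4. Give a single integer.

Walk each access:
#0 VA=0x1381B (r,kernel):
  lvl0: tbl 0x12, slot 0 ⇒ 0x13007 (P1/RW1/US1/PS0)
  lvl1: tbl 0x13, slot 19 ⇒ 0x15007 (P1/RW1/US1/PS0)
  ✓ 0x1581B  — 2 lookups
#1 VA=0x1E1E51C (r,kernel):
  lvl0: tbl 0x12, slot 15 ⇒ 0x16007 (P1/RW1/US1/PS0)
  lvl1: tbl 0x16, slot 30 ⇒ 0x17007 (P1/RW1/US1/PS0)
  ✓ 0x1751C  — 2 lookups
#2 VA=0x1A1FFD4 (r,kernel):
  lvl0: tbl 0x12, slot 13 ⇒ 0x1B007 (P1/RW1/US1/PS0)
  lvl1: tbl 0x1B, slot 31 ⇒ 0x1F007 (P1/RW1/US1/PS0)
  ✓ 0x1FFD4  — 2 lookups
#3 VA=0x2166B9 (r,kernel):
  lvl0: tbl 0x12, slot 1 ⇒ 0x23007 (P1/RW1/US1/PS0)
  lvl1: tbl 0x23, slot 22 ⇒ 0x27007 (P1/RW1/US1/PS0)
  ✓ 0x276B9  — 2 lookups
#4 VA=0x2009283 (r,kernel):
  lvl0: tbl 0x12, slot 16 ⇒ 0x2B007 (P1/RW1/US1/PS0)
  lvl1: tbl 0x2B, slot 9 ⇒ 0x2E007 (P1/RW1/US1/PS0)
  ✓ 0x2E283  — 2 lookups
#5 VA=0x1618DA2 (r,kernel):
  lvl0: tbl 0x12, slot 11 ⇒ 0x2F007 (P1/RW1/US1/PS0)
  lvl1: tbl 0x2F, slot 24 ⇒ 0x31007 (P1/RW1/US1/PS0)
  ✓ 0x31DA2  — 2 lookups

Entries read for #4: 2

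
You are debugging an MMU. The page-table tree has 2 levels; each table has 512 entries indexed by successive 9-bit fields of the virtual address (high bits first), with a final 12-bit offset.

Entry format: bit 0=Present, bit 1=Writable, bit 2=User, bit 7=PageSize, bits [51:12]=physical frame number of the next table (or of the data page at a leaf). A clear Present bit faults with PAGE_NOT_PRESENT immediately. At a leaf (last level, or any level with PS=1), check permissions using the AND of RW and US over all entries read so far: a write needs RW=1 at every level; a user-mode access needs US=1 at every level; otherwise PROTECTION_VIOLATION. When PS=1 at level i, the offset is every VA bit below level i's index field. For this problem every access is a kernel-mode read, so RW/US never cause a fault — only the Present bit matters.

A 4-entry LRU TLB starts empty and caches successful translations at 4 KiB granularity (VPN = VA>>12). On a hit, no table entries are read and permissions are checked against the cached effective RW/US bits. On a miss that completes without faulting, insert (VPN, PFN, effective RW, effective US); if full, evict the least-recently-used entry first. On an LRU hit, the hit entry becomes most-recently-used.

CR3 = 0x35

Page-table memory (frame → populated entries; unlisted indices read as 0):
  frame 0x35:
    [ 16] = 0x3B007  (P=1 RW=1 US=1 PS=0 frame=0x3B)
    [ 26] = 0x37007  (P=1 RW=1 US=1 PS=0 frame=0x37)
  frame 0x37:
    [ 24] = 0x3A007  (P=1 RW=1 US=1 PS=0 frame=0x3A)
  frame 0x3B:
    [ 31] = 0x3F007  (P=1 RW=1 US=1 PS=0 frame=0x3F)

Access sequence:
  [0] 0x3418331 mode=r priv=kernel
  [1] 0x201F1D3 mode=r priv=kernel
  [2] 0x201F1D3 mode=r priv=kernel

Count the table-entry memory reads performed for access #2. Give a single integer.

Walk each access:
#0 VA=0x3418331 (r,kernel):
  L0: frame=0x35 idx=26 entry=0x37007 [P=1 RW=1 US=1 PS=0]
  L1: frame=0x37 idx=24 entry=0x3A007 [P=1 RW=1 US=1 PS=0]
  → PA=0x3A331  (2 entries read)
#1 VA=0x201F1D3 (r,kernel):
  L0: frame=0x35 idx=16 entry=0x3B007 [P=1 RW=1 US=1 PS=0]
  L1: frame=0x3B idx=31 entry=0x3F007 [P=1 RW=1 US=1 PS=0]
  → PA=0x3F1D3  (2 entries read)
#2 VA=0x201F1D3 (r,kernel):
  TLB hit vpn=0x201F → PA=0x3F1D3

Entries read for #2: 0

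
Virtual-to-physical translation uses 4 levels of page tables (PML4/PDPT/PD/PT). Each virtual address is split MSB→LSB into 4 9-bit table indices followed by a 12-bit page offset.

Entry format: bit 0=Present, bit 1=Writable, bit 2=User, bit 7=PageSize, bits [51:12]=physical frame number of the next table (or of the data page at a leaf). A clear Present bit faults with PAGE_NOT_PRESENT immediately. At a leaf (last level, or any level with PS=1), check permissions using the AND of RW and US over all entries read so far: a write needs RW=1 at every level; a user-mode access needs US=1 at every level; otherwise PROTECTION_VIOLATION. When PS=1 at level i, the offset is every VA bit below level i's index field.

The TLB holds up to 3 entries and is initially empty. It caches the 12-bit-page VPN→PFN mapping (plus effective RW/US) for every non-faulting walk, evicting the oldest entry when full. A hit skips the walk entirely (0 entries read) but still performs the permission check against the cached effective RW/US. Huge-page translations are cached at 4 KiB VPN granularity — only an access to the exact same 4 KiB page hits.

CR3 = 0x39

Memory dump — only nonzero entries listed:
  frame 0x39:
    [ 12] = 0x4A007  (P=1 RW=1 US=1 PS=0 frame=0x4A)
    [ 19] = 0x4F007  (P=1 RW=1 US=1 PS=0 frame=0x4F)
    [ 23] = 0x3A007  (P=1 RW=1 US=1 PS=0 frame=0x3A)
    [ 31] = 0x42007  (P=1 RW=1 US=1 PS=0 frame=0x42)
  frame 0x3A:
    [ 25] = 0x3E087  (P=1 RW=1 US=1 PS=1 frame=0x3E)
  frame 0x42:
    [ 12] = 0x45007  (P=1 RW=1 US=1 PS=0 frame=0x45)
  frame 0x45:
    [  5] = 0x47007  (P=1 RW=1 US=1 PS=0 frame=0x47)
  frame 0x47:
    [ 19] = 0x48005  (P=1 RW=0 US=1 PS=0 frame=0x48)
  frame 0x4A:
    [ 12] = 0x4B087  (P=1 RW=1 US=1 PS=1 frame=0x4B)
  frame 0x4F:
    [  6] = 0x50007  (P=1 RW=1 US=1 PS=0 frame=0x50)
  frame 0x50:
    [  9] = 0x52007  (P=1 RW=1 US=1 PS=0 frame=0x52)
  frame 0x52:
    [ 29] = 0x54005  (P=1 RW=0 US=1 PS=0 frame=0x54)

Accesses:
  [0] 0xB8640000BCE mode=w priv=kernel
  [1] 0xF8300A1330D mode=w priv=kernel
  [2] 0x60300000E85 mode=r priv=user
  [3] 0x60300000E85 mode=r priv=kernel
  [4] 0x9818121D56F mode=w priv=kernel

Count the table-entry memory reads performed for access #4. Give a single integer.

Per-access translation:
#0 VA=0xB8640000BCE (w,kernel):
  L0: frame=0x39 idx=23 entry=0x3A007 [P=1 RW=1 US=1 PS=0]
  L1: frame=0x3A idx=25 entry=0x3E087 [P=1 RW=1 US=1 PS=1]
  ⇒ phys 0x3EBCE (huge @L1)  [2 reads]
#1 VA=0xF8300A1330D (w,kernel):
  L0: frame=0x39 idx=31 entry=0x42007 [P=1 RW=1 US=1 PS=0]
  L1: frame=0x42 idx=12 entry=0x45007 [P=1 RW=1 US=1 PS=0]
  L2: frame=0x45 idx=5 entry=0x47007 [P=1 RW=1 US=1 PS=0]
  L3: frame=0x47 idx=19 entry=0x48005 [P=1 RW=0 US=1 PS=0]
  ✗ PROTECTION_VIOLATION  [4 reads]
#2 VA=0x60300000E85 (r,user):
  L0: frame=0x39 idx=12 entry=0x4A007 [P=1 RW=1 US=1 PS=0]
  L1: frame=0x4A idx=12 entry=0x4B087 [P=1 RW=1 US=1 PS=1]
  ⇒ phys 0x4BE85 (huge @L1)  [2 reads]
#3 VA=0x60300000E85 (r,kernel):
  TLB hit vpn=0x60300000 → PA=0x4BE85
#4 VA=0x9818121D56F (w,kernel):
  L0: frame=0x39 idx=19 entry=0x4F007 [P=1 RW=1 US=1 PS=0]
  L1: frame=0x4F idx=6 entry=0x50007 [P=1 RW=1 US=1 PS=0]
  L2: frame=0x50 idx=9 entry=0x52007 [P=1 RW=1 US=1 PS=0]
  L3: frame=0x52 idx=29 entry=0x54005 [P=1 RW=0 US=1 PS=0]
  ✗ PROTECTION_VIOLATION  [4 reads]

Entries read for #4: 4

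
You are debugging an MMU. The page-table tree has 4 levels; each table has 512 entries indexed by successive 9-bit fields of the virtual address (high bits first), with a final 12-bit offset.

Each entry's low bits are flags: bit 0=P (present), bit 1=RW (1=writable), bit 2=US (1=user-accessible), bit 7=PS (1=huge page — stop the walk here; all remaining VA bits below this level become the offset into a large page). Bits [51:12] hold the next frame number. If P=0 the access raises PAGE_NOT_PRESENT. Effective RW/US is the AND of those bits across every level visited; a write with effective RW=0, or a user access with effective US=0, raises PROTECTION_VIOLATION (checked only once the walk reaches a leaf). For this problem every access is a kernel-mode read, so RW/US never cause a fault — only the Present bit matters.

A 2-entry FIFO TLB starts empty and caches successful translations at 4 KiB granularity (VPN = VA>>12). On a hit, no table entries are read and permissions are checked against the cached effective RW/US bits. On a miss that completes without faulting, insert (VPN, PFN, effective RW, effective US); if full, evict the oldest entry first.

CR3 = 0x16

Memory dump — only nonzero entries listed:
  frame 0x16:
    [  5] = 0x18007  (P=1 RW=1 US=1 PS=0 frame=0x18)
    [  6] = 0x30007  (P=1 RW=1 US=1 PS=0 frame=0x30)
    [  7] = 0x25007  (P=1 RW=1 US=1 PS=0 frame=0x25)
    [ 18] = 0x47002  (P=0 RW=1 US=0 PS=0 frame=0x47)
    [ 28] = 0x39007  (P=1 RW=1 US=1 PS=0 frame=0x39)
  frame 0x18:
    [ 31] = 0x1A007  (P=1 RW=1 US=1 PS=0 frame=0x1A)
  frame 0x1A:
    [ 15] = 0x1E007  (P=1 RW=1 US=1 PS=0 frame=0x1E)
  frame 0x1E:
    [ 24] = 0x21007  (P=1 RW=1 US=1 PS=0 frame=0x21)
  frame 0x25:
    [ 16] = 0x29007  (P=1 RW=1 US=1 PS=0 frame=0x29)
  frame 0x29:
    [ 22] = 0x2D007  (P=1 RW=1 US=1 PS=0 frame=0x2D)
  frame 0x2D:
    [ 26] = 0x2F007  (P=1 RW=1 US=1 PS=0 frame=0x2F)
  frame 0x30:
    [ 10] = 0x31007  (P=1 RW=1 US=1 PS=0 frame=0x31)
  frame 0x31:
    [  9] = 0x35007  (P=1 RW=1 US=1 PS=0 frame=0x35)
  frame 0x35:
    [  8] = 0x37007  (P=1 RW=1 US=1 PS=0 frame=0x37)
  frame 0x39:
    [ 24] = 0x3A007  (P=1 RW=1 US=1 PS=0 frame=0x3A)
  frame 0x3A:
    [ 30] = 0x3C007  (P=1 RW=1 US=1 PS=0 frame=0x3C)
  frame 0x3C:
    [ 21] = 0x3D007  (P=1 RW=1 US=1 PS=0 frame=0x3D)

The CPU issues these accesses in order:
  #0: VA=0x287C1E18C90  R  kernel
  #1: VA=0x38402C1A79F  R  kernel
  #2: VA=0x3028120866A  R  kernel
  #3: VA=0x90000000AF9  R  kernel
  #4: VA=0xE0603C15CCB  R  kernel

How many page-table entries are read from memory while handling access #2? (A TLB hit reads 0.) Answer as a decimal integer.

Per-access translation:
#0 VA=0x287C1E18C90 (r,kernel):
  [0] read 0x16 idx=5: raw=0x18007 flags P=1 W=1 U=1 S=0
  [1] read 0x18 idx=31: raw=0x1A007 flags P=1 W=1 U=1 S=0
  [2] read 0x1A idx=15: raw=0x1E007 flags P=1 W=1 U=1 S=0
  [3] read 0x1E idx=24: raw=0x21007 flags P=1 W=1 U=1 S=0
  ✓ 0x21C90  — 4 lookups
#1 VA=0x38402C1A79F (r,kernel):
  [0] read 0x16 idx=7: raw=0x25007 flags P=1 W=1 U=1 S=0
  [1] read 0x25 idx=16: raw=0x29007 flags P=1 W=1 U=1 S=0
  [2] read 0x29 idx=22: raw=0x2D007 flags P=1 W=1 U=1 S=0
  [3] read 0x2D idx=26: raw=0x2F007 flags P=1 W=1 U=1 S=0
  ✓ 0x2F79F  — 4 lookups
#2 VA=0x3028120866A (r,kernel):
  [0] read 0x16 idx=6: raw=0x30007 flags P=1 W=1 U=1 S=0
  [1] read 0x30 idx=10: raw=0x31007 flags P=1 W=1 U=1 S=0
  [2] read 0x31 idx=9: raw=0x35007 flags P=1 W=1 U=1 S=0
  [3] read 0x35 idx=8: raw=0x37007 flags P=1 W=1 U=1 S=0
  ✓ 0x3766A  — 4 lookups
#3 VA=0x90000000AF9 (r,kernel):
  [0] read 0x16 idx=18: raw=0x47002 flags P=0 W=1 U=0 S=0
  ✗ PAGE_NOT_PRESENT  [1 reads]
#4 VA=0xE0603C15CCB (r,kernel):
  [0] read 0x16 idx=28: raw=0x39007 flags P=1 W=1 U=1 S=0
  [1] read 0x39 idx=24: raw=0x3A007 flags P=1 W=1 U=1 S=0
  [2] read 0x3A idx=30: raw=0x3C007 flags P=1 W=1 U=1 S=0
  [3] read 0x3C idx=21: raw=0x3D007 flags P=1 W=1 U=1 S=0
  ✓ 0x3DCCB  — 4 lookups

Entries read for #2: 4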